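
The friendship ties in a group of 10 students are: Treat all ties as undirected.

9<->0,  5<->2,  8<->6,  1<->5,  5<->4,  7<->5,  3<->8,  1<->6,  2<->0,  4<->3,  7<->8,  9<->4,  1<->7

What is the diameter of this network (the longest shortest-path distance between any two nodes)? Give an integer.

4

Eccentricity of each node (its greatest distance to any other): 0:4, 1:3, 2:3, 3:3, 4:3, 5:2, 6:4, 7:3, 8:4, 9:4.
The maximum eccentricity is 4, realized for instance by the pair 8–0 via 8 – 7 – 5 – 2 – 0. So the diameter is 4.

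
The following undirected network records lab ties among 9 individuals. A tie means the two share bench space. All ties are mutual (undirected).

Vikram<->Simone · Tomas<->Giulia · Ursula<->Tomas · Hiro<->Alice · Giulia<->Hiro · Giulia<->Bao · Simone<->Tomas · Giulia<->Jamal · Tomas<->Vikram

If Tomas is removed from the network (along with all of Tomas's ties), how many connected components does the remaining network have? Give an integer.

3

Without Tomas, the remaining ties split the others into: {Ursula}; {Alice, Bao, Giulia, Hiro, Jamal}; {Simone, Vikram}.
That's 3 separate components.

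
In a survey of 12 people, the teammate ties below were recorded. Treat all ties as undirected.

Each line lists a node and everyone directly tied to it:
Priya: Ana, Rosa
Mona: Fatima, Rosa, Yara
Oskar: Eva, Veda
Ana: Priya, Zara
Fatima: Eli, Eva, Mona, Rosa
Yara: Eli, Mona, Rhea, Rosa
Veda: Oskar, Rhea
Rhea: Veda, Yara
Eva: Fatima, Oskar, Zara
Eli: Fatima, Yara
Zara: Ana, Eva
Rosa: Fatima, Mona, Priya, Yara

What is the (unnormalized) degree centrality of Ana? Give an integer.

2

Ana is directly tied to Priya and Zara. That is 2 neighbors, so the degree of Ana is 2.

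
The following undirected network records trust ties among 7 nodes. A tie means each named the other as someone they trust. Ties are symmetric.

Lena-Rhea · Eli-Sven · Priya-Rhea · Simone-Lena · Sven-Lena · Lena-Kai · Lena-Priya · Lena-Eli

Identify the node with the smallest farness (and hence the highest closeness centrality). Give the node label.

Lena

Farness (sum of distances to all others) for each node — Eli:10, Kai:11, Lena:6, Priya:10, Rhea:10, Simone:11, Sven:10.
The smallest farness is 6, for Lena, so Lena has the highest closeness.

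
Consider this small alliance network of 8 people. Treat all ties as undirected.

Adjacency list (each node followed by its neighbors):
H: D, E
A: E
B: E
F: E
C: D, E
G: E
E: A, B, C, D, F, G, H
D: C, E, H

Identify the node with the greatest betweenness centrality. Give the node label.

Unnormalized betweenness of each node: A:0, B:0, C:0, D:1/2, E:37/2, F:0, G:0, H:0.
E has the largest value, 37/2, making it the main broker — the node through which the most shortest paths run.

E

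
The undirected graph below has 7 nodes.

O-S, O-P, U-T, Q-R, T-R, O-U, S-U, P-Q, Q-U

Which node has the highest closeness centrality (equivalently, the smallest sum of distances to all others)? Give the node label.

Farness (sum of distances to all others) for each node — O:10, P:11, Q:9, R:12, S:11, T:11, U:8.
The smallest farness is 8, for U, so U has the highest closeness.

U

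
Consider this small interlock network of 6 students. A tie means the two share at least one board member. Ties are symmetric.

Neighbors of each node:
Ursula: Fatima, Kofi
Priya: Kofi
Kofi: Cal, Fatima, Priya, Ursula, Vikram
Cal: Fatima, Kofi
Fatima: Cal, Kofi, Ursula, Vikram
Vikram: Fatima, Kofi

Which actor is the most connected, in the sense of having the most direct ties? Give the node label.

Kofi

Degrees — Cal:2, Fatima:4, Kofi:5, Priya:1, Ursula:2, Vikram:2.
The maximum is 5, attained only by Kofi.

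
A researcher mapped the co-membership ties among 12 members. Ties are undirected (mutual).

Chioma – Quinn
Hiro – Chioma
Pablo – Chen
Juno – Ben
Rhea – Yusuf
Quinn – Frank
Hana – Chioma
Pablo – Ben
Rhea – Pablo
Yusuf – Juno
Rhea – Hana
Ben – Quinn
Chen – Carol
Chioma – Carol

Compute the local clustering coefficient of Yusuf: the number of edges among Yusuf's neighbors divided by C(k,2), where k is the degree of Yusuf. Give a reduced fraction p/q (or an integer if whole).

Yusuf's neighbors: Juno and Rhea (k = 2).
Possible neighbor pairs: C(2,2) = 1. Edges among them: none → e = 0.
Clustering(Yusuf) = 0/1.

0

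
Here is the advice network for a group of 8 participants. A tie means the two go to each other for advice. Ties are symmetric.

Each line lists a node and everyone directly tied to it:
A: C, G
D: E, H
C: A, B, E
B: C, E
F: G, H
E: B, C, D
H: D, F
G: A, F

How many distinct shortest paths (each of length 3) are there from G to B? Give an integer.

The shortest distance is 3, and the only length-3 path is G–A–C–B. So there is exactly 1 shortest path.

1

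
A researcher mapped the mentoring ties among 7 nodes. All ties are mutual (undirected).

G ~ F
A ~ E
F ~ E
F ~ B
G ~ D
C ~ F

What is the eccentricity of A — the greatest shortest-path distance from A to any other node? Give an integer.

Distances from A: B:3, C:3, D:4, E:1, F:2, G:3.
The largest is 4 (to D), so the eccentricity of A is 4.

4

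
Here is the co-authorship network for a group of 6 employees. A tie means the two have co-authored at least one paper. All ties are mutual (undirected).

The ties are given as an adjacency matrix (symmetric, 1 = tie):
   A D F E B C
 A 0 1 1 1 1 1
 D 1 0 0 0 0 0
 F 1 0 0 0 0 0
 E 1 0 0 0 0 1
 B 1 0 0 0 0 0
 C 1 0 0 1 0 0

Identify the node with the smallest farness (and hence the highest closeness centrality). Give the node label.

Farness (sum of distances to all others) for each node — A:5, B:9, C:8, D:9, E:8, F:9.
The smallest farness is 5, for A, so A has the highest closeness.

A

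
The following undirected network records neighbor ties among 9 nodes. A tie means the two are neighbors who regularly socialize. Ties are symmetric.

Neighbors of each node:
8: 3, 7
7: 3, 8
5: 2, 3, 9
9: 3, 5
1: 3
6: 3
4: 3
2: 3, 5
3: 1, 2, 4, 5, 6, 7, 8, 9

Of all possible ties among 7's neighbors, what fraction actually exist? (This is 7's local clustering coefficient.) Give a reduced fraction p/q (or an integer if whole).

7's neighbors: 3 and 8 (k = 2).
Possible neighbor pairs: C(2,2) = 1. Edges among them: 3–8 → e = 1.
Clustering(7) = 1/1.

1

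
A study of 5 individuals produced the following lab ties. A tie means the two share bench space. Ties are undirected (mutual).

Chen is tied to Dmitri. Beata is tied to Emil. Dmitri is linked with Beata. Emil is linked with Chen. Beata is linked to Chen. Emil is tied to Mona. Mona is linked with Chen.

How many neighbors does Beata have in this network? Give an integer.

3

Beata is directly tied to Chen, Dmitri, and Emil. That is 3 neighbors, so the degree of Beata is 3.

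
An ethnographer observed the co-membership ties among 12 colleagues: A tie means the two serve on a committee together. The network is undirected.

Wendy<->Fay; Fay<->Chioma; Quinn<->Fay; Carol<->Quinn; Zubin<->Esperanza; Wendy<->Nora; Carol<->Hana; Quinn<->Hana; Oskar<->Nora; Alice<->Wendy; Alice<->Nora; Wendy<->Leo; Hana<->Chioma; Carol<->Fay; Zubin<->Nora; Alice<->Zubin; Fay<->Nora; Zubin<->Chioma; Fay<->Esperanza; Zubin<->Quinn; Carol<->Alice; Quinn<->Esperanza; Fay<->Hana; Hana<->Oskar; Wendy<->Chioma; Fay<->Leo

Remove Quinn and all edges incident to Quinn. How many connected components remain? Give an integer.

1

Quinn's neighbors (Carol, Esperanza, Fay, Hana, and Zubin) remain reachable from one another through other ties, so the rest of the network stays in one piece.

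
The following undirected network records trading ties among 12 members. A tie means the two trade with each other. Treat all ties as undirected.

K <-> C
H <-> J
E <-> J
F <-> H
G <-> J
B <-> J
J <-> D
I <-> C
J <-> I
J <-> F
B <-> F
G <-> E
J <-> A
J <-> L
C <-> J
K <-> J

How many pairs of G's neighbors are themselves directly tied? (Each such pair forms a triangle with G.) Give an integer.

1

G's neighbors: E and J.
Neighbor pairs that are themselves tied: G–E–J. Each forms one triangle with G, for 1 in total.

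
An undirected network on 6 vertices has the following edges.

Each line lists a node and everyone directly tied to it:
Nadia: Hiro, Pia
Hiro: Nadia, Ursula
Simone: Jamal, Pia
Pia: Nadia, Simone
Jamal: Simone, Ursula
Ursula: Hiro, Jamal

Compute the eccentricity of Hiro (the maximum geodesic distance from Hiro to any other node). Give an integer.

3

Distances from Hiro: Jamal:2, Nadia:1, Pia:2, Simone:3, Ursula:1.
The largest is 3 (to Simone), so the eccentricity of Hiro is 3.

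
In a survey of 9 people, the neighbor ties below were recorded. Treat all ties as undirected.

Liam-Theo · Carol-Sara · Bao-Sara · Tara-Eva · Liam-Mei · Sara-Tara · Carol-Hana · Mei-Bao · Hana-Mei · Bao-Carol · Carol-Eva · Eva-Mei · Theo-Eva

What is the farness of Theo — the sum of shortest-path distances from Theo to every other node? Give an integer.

Distances from Theo: Bao:3, Carol:2, Eva:1, Hana:3, Liam:1, Mei:2, Sara:3, Tara:2.
Sum = 3 + 2 + 1 + 3 + 1 + 2 + 3 + 2 = 17.

17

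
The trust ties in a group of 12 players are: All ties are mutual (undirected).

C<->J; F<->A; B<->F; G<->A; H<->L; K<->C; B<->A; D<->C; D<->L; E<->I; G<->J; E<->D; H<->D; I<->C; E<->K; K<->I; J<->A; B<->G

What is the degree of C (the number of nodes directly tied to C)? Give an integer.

C is directly tied to D, I, J, and K. That is 4 neighbors, so the degree of C is 4.

4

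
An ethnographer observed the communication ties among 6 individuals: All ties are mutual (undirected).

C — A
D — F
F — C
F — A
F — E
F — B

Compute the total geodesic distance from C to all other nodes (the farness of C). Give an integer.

Distances from C: A:1, B:2, D:2, E:2, F:1.
Sum = 1 + 2 + 2 + 2 + 1 = 8.

8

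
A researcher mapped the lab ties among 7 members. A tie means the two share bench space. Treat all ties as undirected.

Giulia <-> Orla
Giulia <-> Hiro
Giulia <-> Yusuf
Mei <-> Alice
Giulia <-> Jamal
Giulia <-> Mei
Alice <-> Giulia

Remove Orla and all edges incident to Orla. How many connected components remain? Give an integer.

1

Orla's neighbors (Giulia) remain reachable from one another through other ties, so the rest of the network stays in one piece.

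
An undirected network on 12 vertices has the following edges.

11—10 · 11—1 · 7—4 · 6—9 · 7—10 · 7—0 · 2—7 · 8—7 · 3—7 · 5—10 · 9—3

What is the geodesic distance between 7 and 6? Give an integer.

One shortest route is 7 – 3 – 9 – 6, which uses 3 edges, and at distance 2 from 7 we only reach {5, 9, 11}, which does not include 6. So d(7,6) = 3.

3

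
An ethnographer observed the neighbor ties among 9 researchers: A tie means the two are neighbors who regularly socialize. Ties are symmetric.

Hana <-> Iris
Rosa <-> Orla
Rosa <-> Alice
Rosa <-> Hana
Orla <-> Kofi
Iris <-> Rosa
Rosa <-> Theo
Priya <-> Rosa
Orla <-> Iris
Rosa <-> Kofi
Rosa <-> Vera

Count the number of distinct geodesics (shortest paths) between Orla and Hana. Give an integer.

2

The shortest distance is 2. The length-2 paths are: Orla–Rosa–Hana; Orla–Iris–Hana.
That gives 2 distinct shortest paths.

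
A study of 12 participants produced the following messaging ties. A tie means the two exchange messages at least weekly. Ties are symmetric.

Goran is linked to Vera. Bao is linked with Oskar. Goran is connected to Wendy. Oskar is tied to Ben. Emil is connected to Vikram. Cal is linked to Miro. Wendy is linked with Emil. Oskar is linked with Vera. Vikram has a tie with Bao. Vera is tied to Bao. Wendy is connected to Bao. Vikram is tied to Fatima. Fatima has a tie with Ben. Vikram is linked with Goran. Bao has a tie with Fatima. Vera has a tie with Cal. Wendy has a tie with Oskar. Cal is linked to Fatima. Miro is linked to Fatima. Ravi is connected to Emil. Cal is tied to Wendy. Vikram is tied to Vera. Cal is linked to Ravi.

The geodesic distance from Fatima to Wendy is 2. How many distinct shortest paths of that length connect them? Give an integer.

The shortest distance is 2. The length-2 paths are: Fatima–Cal–Wendy; Fatima–Bao–Wendy.
That gives 2 distinct shortest paths.

2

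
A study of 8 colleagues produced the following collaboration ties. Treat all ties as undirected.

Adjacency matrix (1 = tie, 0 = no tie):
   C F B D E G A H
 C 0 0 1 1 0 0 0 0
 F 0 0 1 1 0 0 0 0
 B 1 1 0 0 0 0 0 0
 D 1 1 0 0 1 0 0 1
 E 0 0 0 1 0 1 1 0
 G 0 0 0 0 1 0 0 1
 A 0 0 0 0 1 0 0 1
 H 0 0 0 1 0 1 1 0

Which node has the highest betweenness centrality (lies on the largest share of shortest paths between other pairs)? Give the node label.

D

Unnormalized betweenness of each node: A:1/3, B:1/2, C:5/2, D:77/6, E:9/2, F:5/2, G:1/3, H:9/2.
D has the largest value, 77/6, making it the main broker — the node through which the most shortest paths run.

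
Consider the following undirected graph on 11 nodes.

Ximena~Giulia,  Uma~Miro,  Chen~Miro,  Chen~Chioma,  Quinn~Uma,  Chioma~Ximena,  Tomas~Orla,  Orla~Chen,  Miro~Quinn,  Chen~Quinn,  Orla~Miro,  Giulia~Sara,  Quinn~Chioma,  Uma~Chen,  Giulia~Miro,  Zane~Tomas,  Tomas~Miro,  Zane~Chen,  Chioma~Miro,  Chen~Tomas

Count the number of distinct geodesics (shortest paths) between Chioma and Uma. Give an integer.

The shortest distance is 2. The length-2 paths are: Chioma–Quinn–Uma; Chioma–Miro–Uma; Chioma–Chen–Uma.
That gives 3 distinct shortest paths.

3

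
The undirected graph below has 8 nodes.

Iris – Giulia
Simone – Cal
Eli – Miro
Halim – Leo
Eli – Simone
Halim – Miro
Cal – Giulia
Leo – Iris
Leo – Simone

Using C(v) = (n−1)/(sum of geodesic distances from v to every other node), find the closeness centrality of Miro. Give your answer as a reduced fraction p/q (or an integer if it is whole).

Distances from Miro: Cal:3, Eli:1, Giulia:4, Halim:1, Iris:3, Leo:2, Simone:2. Sum = 16.
n = 8, so closeness = 7/16.

7/16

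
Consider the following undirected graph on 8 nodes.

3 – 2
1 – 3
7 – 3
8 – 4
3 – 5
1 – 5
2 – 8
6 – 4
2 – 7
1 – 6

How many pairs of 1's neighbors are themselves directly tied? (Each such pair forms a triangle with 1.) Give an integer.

1's neighbors: 3, 5, and 6.
Neighbor pairs that are themselves tied: 1–3–5. Each forms one triangle with 1, for 1 in total.

1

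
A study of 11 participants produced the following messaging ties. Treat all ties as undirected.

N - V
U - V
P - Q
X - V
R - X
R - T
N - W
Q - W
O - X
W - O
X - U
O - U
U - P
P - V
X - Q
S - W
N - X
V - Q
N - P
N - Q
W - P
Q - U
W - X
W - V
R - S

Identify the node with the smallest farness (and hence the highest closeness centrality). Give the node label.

Farness (sum of distances to all others) for each node — N:16, O:18, P:18, Q:15, R:18, S:19, T:27, U:17, V:15, W:14, X:13.
The smallest farness is 13, for X, so X has the highest closeness.

X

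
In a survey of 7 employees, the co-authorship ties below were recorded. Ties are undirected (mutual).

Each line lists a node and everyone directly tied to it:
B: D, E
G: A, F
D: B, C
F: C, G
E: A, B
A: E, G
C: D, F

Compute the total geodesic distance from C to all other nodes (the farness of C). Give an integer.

Distances from C: A:3, B:2, D:1, E:3, F:1, G:2.
Sum = 3 + 2 + 1 + 3 + 1 + 2 = 12.

12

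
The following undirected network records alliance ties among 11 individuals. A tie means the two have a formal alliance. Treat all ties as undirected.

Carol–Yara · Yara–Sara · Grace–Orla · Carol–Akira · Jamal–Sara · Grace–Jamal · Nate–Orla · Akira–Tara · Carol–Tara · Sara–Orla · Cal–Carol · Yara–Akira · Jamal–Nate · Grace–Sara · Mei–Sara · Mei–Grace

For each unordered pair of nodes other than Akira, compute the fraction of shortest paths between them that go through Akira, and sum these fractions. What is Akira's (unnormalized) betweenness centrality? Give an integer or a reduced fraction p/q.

Pairs whose geodesics pass through Akira — Orla–Tara: 1/2; Mei–Tara: 1/2; Grace–Tara: 1/2; Sara–Tara: 1/2; Nate–Tara: 2/4; Jamal–Tara: 1/2; Yara–Tara: 1/2.
All other pairs contribute 0.
Summing the contributions gives betweenness(Akira) = 7/2.

7/2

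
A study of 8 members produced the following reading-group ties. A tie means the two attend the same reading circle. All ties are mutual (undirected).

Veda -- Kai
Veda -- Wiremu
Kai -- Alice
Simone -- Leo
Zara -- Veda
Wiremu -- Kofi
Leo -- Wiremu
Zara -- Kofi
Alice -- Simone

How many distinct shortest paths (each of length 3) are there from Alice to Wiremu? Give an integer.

The shortest distance is 3. The length-3 paths are: Alice–Kai–Veda–Wiremu; Alice–Simone–Leo–Wiremu.
That gives 2 distinct shortest paths.

2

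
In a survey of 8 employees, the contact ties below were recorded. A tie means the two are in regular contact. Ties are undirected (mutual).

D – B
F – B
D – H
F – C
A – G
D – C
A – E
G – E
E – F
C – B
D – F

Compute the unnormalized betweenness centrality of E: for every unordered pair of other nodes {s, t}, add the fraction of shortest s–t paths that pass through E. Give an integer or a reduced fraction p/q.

10

Pairs whose geodesics pass through E — C–G: 1; C–A: 1; B–G: 1; B–A: 1; D–G: 1; D–A: 1; F–G: 1; F–A: 1; H–G: 1; H–A: 1.
All other pairs contribute 0.
Summing the contributions gives betweenness(E) = 10.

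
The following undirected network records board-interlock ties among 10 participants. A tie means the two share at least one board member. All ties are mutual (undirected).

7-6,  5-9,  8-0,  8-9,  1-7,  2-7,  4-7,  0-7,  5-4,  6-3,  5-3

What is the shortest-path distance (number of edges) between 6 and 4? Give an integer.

2

One shortest route is 6 – 7 – 4, which uses 2 edges, and 6 and 4 are not directly tied, so nothing shorter exists. So d(6,4) = 2.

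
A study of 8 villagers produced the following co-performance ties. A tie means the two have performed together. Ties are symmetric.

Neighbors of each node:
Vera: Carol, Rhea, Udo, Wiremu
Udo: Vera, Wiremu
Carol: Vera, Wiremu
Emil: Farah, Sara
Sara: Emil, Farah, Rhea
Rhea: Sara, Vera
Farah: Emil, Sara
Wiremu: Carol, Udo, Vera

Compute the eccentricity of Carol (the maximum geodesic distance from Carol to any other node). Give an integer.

4

Distances from Carol: Emil:4, Farah:4, Rhea:2, Sara:3, Udo:2, Vera:1, Wiremu:1.
The largest is 4 (to Emil and Farah), so the eccentricity of Carol is 4.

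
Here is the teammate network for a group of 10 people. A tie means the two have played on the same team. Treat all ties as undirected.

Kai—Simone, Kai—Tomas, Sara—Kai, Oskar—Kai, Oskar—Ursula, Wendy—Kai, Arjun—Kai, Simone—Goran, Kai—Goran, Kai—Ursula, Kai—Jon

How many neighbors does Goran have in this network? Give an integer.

2

Goran is directly tied to Kai and Simone. That is 2 neighbors, so the degree of Goran is 2.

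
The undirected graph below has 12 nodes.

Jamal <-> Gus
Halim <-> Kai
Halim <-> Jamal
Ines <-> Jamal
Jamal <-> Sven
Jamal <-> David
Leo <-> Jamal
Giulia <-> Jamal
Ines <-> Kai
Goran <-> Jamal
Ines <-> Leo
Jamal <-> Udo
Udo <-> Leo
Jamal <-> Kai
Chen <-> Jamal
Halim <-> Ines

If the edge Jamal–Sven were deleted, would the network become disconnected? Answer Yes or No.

Without the Jamal–Sven edge there is no alternate route between Jamal and Sven, so the network disconnects. It is a bridge.

Yes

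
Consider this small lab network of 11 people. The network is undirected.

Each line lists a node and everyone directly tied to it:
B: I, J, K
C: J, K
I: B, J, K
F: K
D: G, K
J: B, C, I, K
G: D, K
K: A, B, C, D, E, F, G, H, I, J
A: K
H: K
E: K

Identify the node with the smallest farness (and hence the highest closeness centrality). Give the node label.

K

Farness (sum of distances to all others) for each node — A:19, B:17, C:18, D:18, E:19, F:19, G:18, H:19, I:17, J:16, K:10.
The smallest farness is 10, for K, so K has the highest closeness.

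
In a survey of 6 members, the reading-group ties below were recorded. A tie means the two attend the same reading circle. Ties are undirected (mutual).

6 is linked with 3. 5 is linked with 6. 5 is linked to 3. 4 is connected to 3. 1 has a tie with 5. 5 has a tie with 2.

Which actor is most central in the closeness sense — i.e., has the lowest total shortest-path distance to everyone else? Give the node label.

Farness (sum of distances to all others) for each node — 1:10, 2:10, 3:7, 4:11, 5:6, 6:8.
The smallest farness is 6, for 5, so 5 has the highest closeness.

5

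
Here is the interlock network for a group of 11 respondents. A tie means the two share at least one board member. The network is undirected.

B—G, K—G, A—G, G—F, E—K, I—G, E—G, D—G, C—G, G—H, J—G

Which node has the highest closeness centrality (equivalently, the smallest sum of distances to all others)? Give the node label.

G

Farness (sum of distances to all others) for each node — A:19, B:19, C:19, D:19, E:18, F:19, G:10, H:19, I:19, J:19, K:18.
The smallest farness is 10, for G, so G has the highest closeness.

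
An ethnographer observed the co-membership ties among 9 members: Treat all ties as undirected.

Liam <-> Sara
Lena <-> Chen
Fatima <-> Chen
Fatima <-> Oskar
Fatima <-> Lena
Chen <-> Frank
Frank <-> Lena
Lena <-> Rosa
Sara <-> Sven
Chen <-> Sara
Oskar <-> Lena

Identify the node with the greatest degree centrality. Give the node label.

Degrees — Chen:4, Fatima:3, Frank:2, Lena:5, Liam:1, Oskar:2, Rosa:1, Sara:3, Sven:1.
The maximum is 5, attained only by Lena.

Lena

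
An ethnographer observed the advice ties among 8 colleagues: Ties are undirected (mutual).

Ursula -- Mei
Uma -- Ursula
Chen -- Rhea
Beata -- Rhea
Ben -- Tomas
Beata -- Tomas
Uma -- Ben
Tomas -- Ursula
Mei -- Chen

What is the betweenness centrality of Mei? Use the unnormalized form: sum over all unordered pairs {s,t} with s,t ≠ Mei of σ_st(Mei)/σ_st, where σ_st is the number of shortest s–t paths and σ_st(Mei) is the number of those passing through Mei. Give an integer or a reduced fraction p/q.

Pairs whose geodesics pass through Mei — Ursula–Rhea: 1/2; Ursula–Chen: 1; Uma–Rhea: 1/3; Uma–Chen: 1; Ben–Chen: 2/3; Tomas–Chen: 1/2.
All other pairs contribute 0.
Summing the contributions gives betweenness(Mei) = 4.

4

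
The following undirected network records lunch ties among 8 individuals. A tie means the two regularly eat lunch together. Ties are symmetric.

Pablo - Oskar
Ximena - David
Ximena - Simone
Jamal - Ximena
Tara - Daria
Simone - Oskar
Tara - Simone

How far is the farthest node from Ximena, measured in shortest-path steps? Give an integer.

3

Distances from Ximena: Daria:3, David:1, Jamal:1, Oskar:2, Pablo:3, Simone:1, Tara:2.
The largest is 3 (to Pablo and Daria), so the eccentricity of Ximena is 3.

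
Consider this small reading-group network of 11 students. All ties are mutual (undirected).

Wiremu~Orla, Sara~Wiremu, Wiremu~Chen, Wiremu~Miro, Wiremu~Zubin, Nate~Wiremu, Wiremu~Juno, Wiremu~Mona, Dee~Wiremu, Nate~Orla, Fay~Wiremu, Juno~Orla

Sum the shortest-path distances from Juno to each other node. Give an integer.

Distances from Juno: Chen:2, Dee:2, Fay:2, Miro:2, Mona:2, Nate:2, Orla:1, Sara:2, Wiremu:1, Zubin:2.
Sum = 2 + 2 + 2 + 2 + 2 + 2 + 1 + 2 + 1 + 2 = 18.

18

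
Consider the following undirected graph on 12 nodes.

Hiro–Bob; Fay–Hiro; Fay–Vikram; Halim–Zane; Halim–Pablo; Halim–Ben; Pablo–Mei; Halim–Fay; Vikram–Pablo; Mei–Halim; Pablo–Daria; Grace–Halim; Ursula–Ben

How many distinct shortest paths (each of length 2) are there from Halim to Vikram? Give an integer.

2

The shortest distance is 2. The length-2 paths are: Halim–Fay–Vikram; Halim–Pablo–Vikram.
That gives 2 distinct shortest paths.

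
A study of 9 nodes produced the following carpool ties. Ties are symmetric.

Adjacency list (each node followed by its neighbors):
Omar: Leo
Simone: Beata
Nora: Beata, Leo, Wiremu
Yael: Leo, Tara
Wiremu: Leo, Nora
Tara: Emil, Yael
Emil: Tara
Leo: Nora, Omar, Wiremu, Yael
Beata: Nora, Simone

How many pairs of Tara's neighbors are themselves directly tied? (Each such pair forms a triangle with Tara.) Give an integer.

Tara's neighbors are Emil and Yael, but none of them are tied to each other, so no triangle contains Tara.

0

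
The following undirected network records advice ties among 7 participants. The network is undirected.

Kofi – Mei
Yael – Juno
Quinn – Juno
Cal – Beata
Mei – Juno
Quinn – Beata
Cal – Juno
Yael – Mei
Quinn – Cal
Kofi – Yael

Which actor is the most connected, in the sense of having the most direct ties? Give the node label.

Degrees — Beata:2, Cal:3, Juno:4, Kofi:2, Mei:3, Quinn:3, Yael:3.
The maximum is 4, attained only by Juno.

Juno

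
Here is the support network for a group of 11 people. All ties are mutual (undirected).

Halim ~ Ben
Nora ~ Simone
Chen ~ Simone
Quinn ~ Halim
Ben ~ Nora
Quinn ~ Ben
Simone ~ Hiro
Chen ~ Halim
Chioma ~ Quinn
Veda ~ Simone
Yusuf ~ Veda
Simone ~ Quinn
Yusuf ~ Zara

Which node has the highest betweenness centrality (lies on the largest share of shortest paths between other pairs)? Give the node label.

Simone

Unnormalized betweenness of each node: Ben:2, Chen:5/2, Chioma:0, Halim:2, Hiro:0, Nora:5/2, Quinn:14, Simone:30, Veda:16, Yusuf:9, Zara:0.
Simone has the largest value, 30, making it the main broker — the node through which the most shortest paths run.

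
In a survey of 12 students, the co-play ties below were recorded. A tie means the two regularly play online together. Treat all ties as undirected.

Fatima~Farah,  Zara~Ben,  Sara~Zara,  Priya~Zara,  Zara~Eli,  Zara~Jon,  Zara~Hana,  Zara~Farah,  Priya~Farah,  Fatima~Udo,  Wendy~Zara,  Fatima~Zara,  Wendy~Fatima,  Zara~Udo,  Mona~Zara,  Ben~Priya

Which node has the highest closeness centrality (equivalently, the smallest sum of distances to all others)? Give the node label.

Zara

Farness (sum of distances to all others) for each node — Ben:20, Eli:21, Farah:19, Fatima:18, Hana:21, Jon:21, Mona:21, Priya:19, Sara:21, Udo:20, Wendy:20, Zara:11.
The smallest farness is 11, for Zara, so Zara has the highest closeness.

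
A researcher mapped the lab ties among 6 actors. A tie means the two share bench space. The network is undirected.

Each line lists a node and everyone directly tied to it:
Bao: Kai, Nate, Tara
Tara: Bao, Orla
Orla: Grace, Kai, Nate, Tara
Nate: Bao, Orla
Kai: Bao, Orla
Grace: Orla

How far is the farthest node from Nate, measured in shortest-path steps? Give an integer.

Distances from Nate: Bao:1, Grace:2, Kai:2, Orla:1, Tara:2.
The largest is 2 (to Grace, Kai, and Tara), so the eccentricity of Nate is 2.

2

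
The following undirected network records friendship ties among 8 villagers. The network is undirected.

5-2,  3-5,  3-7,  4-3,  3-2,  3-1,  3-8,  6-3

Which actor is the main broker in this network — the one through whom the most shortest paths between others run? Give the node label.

Unnormalized betweenness of each node: 1:0, 2:0, 3:20, 4:0, 5:0, 6:0, 7:0, 8:0.
3 has the largest value, 20, making it the main broker — the node through which the most shortest paths run.

3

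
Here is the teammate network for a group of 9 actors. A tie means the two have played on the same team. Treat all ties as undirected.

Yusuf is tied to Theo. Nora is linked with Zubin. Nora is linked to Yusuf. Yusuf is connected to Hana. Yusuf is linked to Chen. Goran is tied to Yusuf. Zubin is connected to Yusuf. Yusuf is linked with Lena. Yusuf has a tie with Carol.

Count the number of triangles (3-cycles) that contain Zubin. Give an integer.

Zubin's neighbors: Nora and Yusuf.
Neighbor pairs that are themselves tied: Zubin–Nora–Yusuf. Each forms one triangle with Zubin, for 1 in total.

1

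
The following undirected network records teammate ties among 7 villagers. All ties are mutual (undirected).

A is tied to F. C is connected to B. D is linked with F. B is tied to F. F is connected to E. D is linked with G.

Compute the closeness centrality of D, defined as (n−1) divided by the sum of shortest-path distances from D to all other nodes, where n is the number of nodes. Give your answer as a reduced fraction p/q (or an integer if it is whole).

Distances from D: A:2, B:2, C:3, E:2, F:1, G:1. Sum = 11.
n = 7, so closeness = 6/11.

6/11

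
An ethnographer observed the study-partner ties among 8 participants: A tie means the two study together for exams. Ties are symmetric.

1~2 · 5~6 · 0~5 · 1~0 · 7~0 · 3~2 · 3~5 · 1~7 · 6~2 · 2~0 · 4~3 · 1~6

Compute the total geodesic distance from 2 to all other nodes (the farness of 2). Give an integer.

10

Distances from 2: 0:1, 1:1, 3:1, 4:2, 5:2, 6:1, 7:2.
Sum = 1 + 1 + 1 + 2 + 2 + 1 + 2 = 10.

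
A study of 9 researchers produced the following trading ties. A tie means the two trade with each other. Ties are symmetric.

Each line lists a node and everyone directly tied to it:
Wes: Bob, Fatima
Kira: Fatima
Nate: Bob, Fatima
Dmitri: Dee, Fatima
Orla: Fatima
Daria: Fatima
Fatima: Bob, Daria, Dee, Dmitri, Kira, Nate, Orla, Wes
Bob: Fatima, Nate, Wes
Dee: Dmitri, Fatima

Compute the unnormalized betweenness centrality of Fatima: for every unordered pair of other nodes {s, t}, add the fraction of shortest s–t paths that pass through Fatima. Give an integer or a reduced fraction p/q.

49/2

Pairs whose geodesics pass through Fatima — Kira–Wes: 1; Kira–Orla: 1; Kira–Bob: 1; Kira–Dee: 1; Kira–Daria: 1; Kira–Dmitri: 1; Kira–Nate: 1; Wes–Orla: 1; Wes–Dee: 1; Wes–Daria: 1; Wes–Dmitri: 1; Wes–Nate: 1/2; Orla–Bob: 1; Orla–Dee: 1 … (+11 more pairs).
All other pairs contribute 0.
Summing the contributions gives betweenness(Fatima) = 49/2.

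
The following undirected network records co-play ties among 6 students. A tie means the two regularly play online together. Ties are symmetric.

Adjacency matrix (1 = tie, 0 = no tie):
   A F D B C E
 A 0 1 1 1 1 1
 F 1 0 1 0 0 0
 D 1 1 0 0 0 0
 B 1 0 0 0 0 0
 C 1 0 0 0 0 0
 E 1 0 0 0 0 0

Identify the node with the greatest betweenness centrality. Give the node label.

A

Unnormalized betweenness of each node: A:9, B:0, C:0, D:0, E:0, F:0.
A has the largest value, 9, making it the main broker — the node through which the most shortest paths run.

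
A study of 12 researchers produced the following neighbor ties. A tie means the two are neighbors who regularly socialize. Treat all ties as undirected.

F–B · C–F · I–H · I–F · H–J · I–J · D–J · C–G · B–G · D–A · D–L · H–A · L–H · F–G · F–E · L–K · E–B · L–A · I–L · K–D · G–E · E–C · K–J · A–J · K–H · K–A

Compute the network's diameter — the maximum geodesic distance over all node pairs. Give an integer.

4

Eccentricity of each node (its greatest distance to any other): A:4, B:4, C:4, D:4, E:4, F:3, G:4, H:3, I:2, J:3, K:4, L:3.
The maximum eccentricity is 4, realized for instance by the pair G–K via G – F – I – H – K. So the diameter is 4.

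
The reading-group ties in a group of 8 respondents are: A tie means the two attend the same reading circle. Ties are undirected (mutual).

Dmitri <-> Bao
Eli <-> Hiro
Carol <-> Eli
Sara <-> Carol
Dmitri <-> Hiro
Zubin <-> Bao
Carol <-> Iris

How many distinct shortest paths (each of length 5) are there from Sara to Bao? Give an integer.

1

The shortest distance is 5, and the only length-5 path is Sara–Carol–Eli–Hiro–Dmitri–Bao. So there is exactly 1 shortest path.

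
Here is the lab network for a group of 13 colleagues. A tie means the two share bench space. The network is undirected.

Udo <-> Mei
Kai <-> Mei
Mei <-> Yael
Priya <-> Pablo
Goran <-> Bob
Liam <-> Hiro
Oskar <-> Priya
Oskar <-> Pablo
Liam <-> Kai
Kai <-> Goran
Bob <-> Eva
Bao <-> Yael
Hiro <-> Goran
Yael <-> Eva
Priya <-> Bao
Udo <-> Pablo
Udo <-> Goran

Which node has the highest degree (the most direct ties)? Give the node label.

Degrees — Bao:2, Bob:2, Eva:2, Goran:4, Hiro:2, Kai:3, Liam:2, Mei:3, Oskar:2, Pablo:3, Priya:3, Udo:3, Yael:3.
The maximum is 4, attained only by Goran.

Goran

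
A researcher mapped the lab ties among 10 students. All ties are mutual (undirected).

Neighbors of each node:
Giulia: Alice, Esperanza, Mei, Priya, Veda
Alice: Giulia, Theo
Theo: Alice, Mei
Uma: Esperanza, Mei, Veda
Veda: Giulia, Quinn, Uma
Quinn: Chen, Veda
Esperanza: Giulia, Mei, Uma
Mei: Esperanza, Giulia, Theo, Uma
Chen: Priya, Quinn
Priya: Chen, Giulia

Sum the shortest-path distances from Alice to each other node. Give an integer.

19

Distances from Alice: Chen:3, Esperanza:2, Giulia:1, Mei:2, Priya:2, Quinn:3, Theo:1, Uma:3, Veda:2.
Sum = 3 + 2 + 1 + 2 + 2 + 3 + 1 + 3 + 2 = 19.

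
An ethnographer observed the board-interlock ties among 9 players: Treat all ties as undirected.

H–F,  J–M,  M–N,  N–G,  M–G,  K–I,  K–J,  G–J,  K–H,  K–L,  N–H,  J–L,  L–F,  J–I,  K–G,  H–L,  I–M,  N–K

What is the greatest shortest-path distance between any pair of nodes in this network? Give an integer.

3

Eccentricity of each node (its greatest distance to any other): F:3, G:3, H:2, I:3, J:2, K:2, L:2, M:3, N:2.
The maximum eccentricity is 3, realized for instance by the pair G–F via G – N – H – F. So the diameter is 3.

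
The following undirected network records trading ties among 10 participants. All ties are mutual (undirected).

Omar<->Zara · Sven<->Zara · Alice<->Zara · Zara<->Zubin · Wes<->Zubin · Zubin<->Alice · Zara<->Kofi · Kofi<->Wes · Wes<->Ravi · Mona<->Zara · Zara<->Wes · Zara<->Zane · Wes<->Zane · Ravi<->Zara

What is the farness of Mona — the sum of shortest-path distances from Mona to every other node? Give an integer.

Distances from Mona: Alice:2, Kofi:2, Omar:2, Ravi:2, Sven:2, Wes:2, Zane:2, Zara:1, Zubin:2.
Sum = 2 + 2 + 2 + 2 + 2 + 2 + 2 + 1 + 2 = 17.

17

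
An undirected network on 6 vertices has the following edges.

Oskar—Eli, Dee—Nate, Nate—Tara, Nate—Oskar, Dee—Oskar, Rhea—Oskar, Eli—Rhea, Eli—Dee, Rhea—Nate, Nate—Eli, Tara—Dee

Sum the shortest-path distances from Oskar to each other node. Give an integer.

6

Distances from Oskar: Dee:1, Eli:1, Nate:1, Rhea:1, Tara:2.
Sum = 1 + 1 + 1 + 1 + 2 = 6.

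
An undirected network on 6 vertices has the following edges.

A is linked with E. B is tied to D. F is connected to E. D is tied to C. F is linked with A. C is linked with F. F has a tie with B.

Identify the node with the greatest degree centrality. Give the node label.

Degrees — A:2, B:2, C:2, D:2, E:2, F:4.
The maximum is 4, attained only by F.

F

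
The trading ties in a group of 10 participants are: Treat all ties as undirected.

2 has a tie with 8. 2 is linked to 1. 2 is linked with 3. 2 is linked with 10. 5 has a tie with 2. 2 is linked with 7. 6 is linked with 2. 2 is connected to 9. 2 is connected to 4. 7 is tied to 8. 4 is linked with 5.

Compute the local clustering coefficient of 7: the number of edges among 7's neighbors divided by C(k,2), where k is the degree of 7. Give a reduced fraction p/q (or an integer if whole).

1

7's neighbors: 2 and 8 (k = 2).
Possible neighbor pairs: C(2,2) = 1. Edges among them: 2–8 → e = 1.
Clustering(7) = 1/1.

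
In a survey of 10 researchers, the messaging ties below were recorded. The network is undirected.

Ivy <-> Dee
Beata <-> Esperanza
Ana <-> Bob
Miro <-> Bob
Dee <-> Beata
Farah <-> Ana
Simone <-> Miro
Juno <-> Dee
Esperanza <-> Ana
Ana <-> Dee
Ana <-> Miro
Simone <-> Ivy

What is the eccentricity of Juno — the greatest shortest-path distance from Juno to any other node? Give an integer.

Distances from Juno: Ana:2, Beata:2, Bob:3, Dee:1, Esperanza:3, Farah:3, Ivy:2, Miro:3, Simone:3.
The largest is 3 (to Esperanza, Simone, Farah, Miro, and Bob), so the eccentricity of Juno is 3.

3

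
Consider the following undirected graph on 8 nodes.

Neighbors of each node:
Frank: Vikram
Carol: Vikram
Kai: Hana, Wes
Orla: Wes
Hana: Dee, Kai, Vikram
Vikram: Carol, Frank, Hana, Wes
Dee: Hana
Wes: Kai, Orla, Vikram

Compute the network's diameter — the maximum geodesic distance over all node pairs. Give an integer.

Eccentricity of each node (its greatest distance to any other): Carol:3, Dee:4, Frank:3, Hana:3, Kai:3, Orla:4, Vikram:2, Wes:3.
The maximum eccentricity is 4, realized for instance by the pair Orla–Dee via Orla – Wes – Vikram – Hana – Dee. So the diameter is 4.

4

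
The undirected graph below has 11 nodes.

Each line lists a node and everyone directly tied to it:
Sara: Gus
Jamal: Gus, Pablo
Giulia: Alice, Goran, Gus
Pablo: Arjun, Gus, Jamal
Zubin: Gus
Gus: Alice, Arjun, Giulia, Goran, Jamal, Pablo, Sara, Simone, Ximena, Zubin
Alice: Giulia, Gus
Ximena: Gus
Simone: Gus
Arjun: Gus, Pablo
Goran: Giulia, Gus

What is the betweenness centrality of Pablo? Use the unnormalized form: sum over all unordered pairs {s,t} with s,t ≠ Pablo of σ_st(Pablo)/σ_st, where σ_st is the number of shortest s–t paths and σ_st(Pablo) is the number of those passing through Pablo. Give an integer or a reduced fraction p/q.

Pairs whose geodesics pass through Pablo — Jamal–Arjun: 1/2.
All other pairs contribute 0.
Summing the contributions gives betweenness(Pablo) = 1/2.

1/2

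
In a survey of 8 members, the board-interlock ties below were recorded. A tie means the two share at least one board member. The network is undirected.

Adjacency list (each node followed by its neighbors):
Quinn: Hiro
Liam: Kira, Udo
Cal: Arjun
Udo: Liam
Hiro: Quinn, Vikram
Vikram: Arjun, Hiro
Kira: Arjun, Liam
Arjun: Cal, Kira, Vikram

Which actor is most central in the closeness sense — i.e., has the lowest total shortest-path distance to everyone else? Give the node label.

Farness (sum of distances to all others) for each node — Arjun:13, Cal:19, Hiro:19, Kira:15, Liam:19, Quinn:25, Udo:25, Vikram:15.
The smallest farness is 13, for Arjun, so Arjun has the highest closeness.

Arjun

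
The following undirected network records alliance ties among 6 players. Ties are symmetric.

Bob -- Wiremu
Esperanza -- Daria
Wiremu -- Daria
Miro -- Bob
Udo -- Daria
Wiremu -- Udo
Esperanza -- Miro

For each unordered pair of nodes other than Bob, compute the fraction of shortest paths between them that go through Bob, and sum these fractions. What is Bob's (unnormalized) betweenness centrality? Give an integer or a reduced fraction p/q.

Pairs whose geodesics pass through Bob — Udo–Miro: 1/2; Wiremu–Miro: 1.
All other pairs contribute 0.
Summing the contributions gives betweenness(Bob) = 3/2.

3/2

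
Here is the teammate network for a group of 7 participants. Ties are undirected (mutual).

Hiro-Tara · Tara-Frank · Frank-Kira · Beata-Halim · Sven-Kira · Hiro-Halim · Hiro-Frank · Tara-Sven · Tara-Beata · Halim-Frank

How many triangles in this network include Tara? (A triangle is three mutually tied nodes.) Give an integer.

Tara's neighbors: Beata, Frank, Hiro, and Sven.
Neighbor pairs that are themselves tied: Tara–Frank–Hiro. Each forms one triangle with Tara, for 1 in total.

1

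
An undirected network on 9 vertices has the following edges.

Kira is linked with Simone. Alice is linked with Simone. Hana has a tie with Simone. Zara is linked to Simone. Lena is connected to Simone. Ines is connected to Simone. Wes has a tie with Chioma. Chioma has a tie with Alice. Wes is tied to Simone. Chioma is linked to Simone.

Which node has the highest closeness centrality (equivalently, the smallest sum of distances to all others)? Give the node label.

Simone

Farness (sum of distances to all others) for each node — Alice:14, Chioma:13, Hana:15, Ines:15, Kira:15, Lena:15, Simone:8, Wes:14, Zara:15.
The smallest farness is 8, for Simone, so Simone has the highest closeness.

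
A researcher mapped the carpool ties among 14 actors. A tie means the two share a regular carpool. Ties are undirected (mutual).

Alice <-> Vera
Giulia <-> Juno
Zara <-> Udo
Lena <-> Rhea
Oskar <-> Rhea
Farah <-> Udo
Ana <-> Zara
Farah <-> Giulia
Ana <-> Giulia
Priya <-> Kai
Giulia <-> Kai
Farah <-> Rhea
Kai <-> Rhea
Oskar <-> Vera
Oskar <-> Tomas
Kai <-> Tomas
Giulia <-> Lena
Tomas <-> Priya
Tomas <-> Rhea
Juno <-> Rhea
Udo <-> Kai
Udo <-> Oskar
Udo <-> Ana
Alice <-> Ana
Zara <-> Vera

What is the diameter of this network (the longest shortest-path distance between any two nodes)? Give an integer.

4

Eccentricity of each node (its greatest distance to any other): Alice:4, Ana:3, Farah:3, Giulia:3, Juno:3, Kai:3, Lena:3, Oskar:3, Priya:4, Rhea:3, Tomas:3, Udo:3, Vera:3, Zara:3.
The maximum eccentricity is 4, realized for instance by the pair Alice–Priya via Alice – Vera – Oskar – Tomas – Priya. So the diameter is 4.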